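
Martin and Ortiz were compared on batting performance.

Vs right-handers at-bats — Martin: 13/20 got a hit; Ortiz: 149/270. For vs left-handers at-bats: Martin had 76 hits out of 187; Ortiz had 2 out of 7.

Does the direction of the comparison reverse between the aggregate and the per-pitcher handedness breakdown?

Yes

Vs right-handers: Martin 13/20 = 65.0%, Ortiz 149/270 = 55.2% → Martin
Vs left-handers: Martin 76/187 = 40.6%, Ortiz 2/7 = 28.6% → Martin
Overall: Martin 89/207 = 43.0%, Ortiz 151/277 = 54.5% → Ortiz
Martin wins each pitcher group but Ortiz wins overall — the comparison reverses. Martin's at-bats skew toward vs left-handers, which has a lower base rate.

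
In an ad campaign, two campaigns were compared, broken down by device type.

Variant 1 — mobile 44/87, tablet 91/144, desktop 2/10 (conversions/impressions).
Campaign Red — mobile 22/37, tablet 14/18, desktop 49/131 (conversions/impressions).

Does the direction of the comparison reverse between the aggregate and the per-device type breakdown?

Mobile: Variant 1 44/87 = 50.6%, Campaign Red 22/37 = 59.5% → Campaign Red
Tablet: Variant 1 91/144 = 63.2%, Campaign Red 14/18 = 77.8% → Campaign Red
Desktop: Variant 1 2/10 = 20.0%, Campaign Red 49/131 = 37.4% → Campaign Red
Overall: Variant 1 137/241 = 56.8%, Campaign Red 85/186 = 45.7% → Variant 1
Campaign Red wins each device group but Variant 1 wins overall — the comparison reverses. Campaign Red's impressions skew toward desktop, which has a lower base rate.

Yes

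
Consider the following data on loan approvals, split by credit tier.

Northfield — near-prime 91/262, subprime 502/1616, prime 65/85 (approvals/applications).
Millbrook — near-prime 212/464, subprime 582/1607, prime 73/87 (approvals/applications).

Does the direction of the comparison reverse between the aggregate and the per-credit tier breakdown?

No

Near-prime: Northfield 91/262 = 34.7%, Millbrook 212/464 = 45.7% → Millbrook
Subprime: Northfield 502/1616 = 31.1%, Millbrook 582/1607 = 36.2% → Millbrook
Prime: Northfield 65/85 = 76.5%, Millbrook 73/87 = 83.9% → Millbrook
Overall: Northfield 658/1963 = 33.5%, Millbrook 867/2158 = 40.2% → Millbrook
Millbrook wins overall and in every credit group — no reversal.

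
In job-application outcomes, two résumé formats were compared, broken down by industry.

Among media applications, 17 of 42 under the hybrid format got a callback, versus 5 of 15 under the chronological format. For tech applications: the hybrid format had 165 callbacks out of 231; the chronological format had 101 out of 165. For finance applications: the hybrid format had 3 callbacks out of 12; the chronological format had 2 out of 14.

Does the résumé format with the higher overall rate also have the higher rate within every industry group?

Media: the hybrid format 17/42 = 40.5%, the chronological format 5/15 = 33.3% → the hybrid format
Tech: the hybrid format 165/231 = 71.4%, the chronological format 101/165 = 61.2% → the hybrid format
Finance: the hybrid format 3/12 = 25.0%, the chronological format 2/14 = 14.3% → the hybrid format
Overall: the hybrid format 185/285 = 64.9%, the chronological format 108/194 = 55.7% → the hybrid format
The hybrid format wins overall and in every industry group — no reversal.

Yes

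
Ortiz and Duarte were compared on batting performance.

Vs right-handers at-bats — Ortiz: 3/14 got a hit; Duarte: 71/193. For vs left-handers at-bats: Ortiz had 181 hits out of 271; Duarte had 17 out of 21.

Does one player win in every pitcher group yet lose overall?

Vs right-handers: Ortiz 3/14 = 21.4%, Duarte 71/193 = 36.8% → Duarte
Vs left-handers: Ortiz 181/271 = 66.8%, Duarte 17/21 = 81.0% → Duarte
Overall: Ortiz 184/285 = 64.6%, Duarte 88/214 = 41.1% → Ortiz
Duarte wins each pitcher group but Ortiz wins overall — the comparison reverses. Duarte's at-bats skew toward vs right-handers, which has a lower base rate.

Yes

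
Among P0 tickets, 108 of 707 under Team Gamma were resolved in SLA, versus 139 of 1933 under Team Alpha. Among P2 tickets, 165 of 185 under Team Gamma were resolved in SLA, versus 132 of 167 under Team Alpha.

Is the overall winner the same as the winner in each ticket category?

P0: Team Gamma 108/707 = 15.3%, Team Alpha 139/1933 = 7.2% → Team Gamma
P2: Team Gamma 165/185 = 89.2%, Team Alpha 132/167 = 79.0% → Team Gamma
Overall: Team Gamma 273/892 = 30.6%, Team Alpha 271/2100 = 12.9% → Team Gamma
Team Gamma wins overall and in every ticket group — no reversal.

Yes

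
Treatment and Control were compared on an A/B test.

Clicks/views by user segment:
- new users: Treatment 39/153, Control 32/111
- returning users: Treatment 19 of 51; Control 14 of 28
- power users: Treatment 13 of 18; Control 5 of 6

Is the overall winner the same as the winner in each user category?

New users: Treatment 39/153 = 25.5%, Control 32/111 = 28.8% → Control
Returning users: Treatment 19/51 = 37.3%, Control 14/28 = 50.0% → Control
Power users: Treatment 13/18 = 72.2%, Control 5/6 = 83.3% → Control
Overall: Treatment 71/222 = 32.0%, Control 51/145 = 35.2% → Control
Control wins overall and in every user group — no reversal.

Yes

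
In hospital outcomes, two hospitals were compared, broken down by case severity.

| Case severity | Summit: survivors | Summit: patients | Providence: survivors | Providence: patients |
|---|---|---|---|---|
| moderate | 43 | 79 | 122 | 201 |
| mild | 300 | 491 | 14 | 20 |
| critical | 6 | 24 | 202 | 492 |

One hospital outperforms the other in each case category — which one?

Providence

Moderate: Summit 43/79 = 54.4%, Providence 122/201 = 60.7% → Providence
Mild: Summit 300/491 = 61.1%, Providence 14/20 = 70.0% → Providence
Critical: Summit 6/24 = 25.0%, Providence 202/492 = 41.1% → Providence
Providence has the higher rate in all 3 groups.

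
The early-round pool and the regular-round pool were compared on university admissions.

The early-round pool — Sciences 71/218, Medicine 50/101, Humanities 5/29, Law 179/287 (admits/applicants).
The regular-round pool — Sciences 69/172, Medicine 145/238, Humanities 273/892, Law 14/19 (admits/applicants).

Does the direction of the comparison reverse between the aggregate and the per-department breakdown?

Sciences: the early-round pool 71/218 = 32.6%, the regular-round pool 69/172 = 40.1% → the regular-round pool
Medicine: the early-round pool 50/101 = 49.5%, the regular-round pool 145/238 = 60.9% → the regular-round pool
Humanities: the early-round pool 5/29 = 17.2%, the regular-round pool 273/892 = 30.6% → the regular-round pool
Law: the early-round pool 179/287 = 62.4%, the regular-round pool 14/19 = 73.7% → the regular-round pool
Overall: the early-round pool 305/635 = 48.0%, the regular-round pool 501/1321 = 37.9% → the early-round pool
The regular-round pool wins each department group but the early-round pool wins overall — the comparison reverses. The regular-round pool's applicants skew toward Humanities, which has a lower base rate.

Yes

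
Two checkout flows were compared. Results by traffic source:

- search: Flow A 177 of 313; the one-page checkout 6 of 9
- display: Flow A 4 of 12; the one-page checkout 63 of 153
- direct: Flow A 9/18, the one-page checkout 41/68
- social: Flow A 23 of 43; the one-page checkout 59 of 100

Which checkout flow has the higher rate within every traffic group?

the one-page checkout

Search: Flow A 177/313 = 56.5%, the one-page checkout 6/9 = 66.7% → the one-page checkout
Display: Flow A 4/12 = 33.3%, the one-page checkout 63/153 = 41.2% → the one-page checkout
Direct: Flow A 9/18 = 50.0%, the one-page checkout 41/68 = 60.3% → the one-page checkout
Social: Flow A 23/43 = 53.5%, the one-page checkout 59/100 = 59.0% → the one-page checkout
The one-page checkout has the higher rate in all 4 groups.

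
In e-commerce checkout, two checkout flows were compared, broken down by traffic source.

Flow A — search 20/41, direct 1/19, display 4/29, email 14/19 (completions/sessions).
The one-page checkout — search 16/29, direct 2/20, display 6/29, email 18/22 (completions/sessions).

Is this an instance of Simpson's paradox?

Search: Flow A 20/41 = 48.8%, the one-page checkout 16/29 = 55.2% → the one-page checkout
Direct: Flow A 1/19 = 5.3%, the one-page checkout 2/20 = 10.0% → the one-page checkout
Display: Flow A 4/29 = 13.8%, the one-page checkout 6/29 = 20.7% → the one-page checkout
Email: Flow A 14/19 = 73.7%, the one-page checkout 18/22 = 81.8% → the one-page checkout
Overall: Flow A 39/108 = 36.1%, the one-page checkout 42/100 = 42.0% → the one-page checkout
The one-page checkout wins overall and in every traffic group — no reversal.

No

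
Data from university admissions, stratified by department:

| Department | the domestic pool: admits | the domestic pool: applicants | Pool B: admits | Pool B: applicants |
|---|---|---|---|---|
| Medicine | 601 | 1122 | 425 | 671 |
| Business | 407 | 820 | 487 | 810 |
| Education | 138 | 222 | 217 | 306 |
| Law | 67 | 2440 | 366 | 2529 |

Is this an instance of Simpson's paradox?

Medicine: the domestic pool 601/1122 = 53.6%, Pool B 425/671 = 63.3% → Pool B
Business: the domestic pool 407/820 = 49.6%, Pool B 487/810 = 60.1% → Pool B
Education: the domestic pool 138/222 = 62.2%, Pool B 217/306 = 70.9% → Pool B
Law: the domestic pool 67/2440 = 2.7%, Pool B 366/2529 = 14.5% → Pool B
Overall: the domestic pool 1213/4604 = 26.3%, Pool B 1495/4316 = 34.6% → Pool B
Pool B wins overall and in every department group — no reversal.

No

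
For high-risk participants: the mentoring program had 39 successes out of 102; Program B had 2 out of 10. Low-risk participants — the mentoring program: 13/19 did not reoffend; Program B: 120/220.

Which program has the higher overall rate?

Program B

High-risk: the mentoring program 39/102 = 38.2%, Program B 2/10 = 20.0% → the mentoring program
Low-risk: the mentoring program 13/19 = 68.4%, Program B 120/220 = 54.5% → the mentoring program
Overall: the mentoring program 52/121 = 43.0%, Program B 122/230 = 53.0% → Program B
(The mentoring program wins every risk group but Program B wins overall — the mentoring program's participants skew toward the low-rate high-risk group.)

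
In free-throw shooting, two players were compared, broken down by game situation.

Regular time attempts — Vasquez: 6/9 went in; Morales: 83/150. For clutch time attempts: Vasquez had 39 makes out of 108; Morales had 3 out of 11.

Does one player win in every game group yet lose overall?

Yes

Regular time: Vasquez 6/9 = 66.7%, Morales 83/150 = 55.3% → Vasquez
Clutch time: Vasquez 39/108 = 36.1%, Morales 3/11 = 27.3% → Vasquez
Overall: Vasquez 45/117 = 38.5%, Morales 86/161 = 53.4% → Morales
Vasquez wins each game group but Morales wins overall — the comparison reverses. Vasquez's attempts skew toward clutch time, which has a lower base rate.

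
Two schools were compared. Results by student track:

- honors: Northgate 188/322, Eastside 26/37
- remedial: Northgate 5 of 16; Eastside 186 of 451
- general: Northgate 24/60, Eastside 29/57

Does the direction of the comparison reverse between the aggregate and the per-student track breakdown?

Yes

Honors: Northgate 188/322 = 58.4%, Eastside 26/37 = 70.3% → Eastside
Remedial: Northgate 5/16 = 31.2%, Eastside 186/451 = 41.2% → Eastside
General: Northgate 24/60 = 40.0%, Eastside 29/57 = 50.9% → Eastside
Overall: Northgate 217/398 = 54.5%, Eastside 241/545 = 44.2% → Northgate
Eastside wins each student group but Northgate wins overall — the comparison reverses. Eastside's students skew toward remedial, which has a lower base rate.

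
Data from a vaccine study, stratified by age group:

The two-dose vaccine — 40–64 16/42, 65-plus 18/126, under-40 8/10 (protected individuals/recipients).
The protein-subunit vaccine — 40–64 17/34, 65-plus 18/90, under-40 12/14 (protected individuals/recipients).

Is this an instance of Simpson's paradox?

No

40–64: the two-dose vaccine 16/42 = 38.1%, the protein-subunit vaccine 17/34 = 50.0% → the protein-subunit vaccine
65-plus: the two-dose vaccine 18/126 = 14.3%, the protein-subunit vaccine 18/90 = 20.0% → the protein-subunit vaccine
Under-40: the two-dose vaccine 8/10 = 80.0%, the protein-subunit vaccine 12/14 = 85.7% → the protein-subunit vaccine
Overall: the two-dose vaccine 42/178 = 23.6%, the protein-subunit vaccine 47/138 = 34.1% → the protein-subunit vaccine
The protein-subunit vaccine wins overall and in every age group — no reversal.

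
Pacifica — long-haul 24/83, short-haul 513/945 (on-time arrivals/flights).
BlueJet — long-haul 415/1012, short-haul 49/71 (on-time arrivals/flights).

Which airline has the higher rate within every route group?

Long-haul: Pacifica 24/83 = 28.9%, BlueJet 415/1012 = 41.0% → BlueJet
Short-haul: Pacifica 513/945 = 54.3%, BlueJet 49/71 = 69.0% → BlueJet
BlueJet has the higher rate in both groups.

BlueJet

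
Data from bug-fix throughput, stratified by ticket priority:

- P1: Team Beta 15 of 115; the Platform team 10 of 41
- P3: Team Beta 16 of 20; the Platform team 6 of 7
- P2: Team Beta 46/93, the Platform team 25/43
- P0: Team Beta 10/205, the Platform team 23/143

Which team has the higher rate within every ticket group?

the Platform team

P1: Team Beta 15/115 = 13.0%, the Platform team 10/41 = 24.4% → the Platform team
P3: Team Beta 16/20 = 80.0%, the Platform team 6/7 = 85.7% → the Platform team
P2: Team Beta 46/93 = 49.5%, the Platform team 25/43 = 58.1% → the Platform team
P0: Team Beta 10/205 = 4.9%, the Platform team 23/143 = 16.1% → the Platform team
The Platform team has the higher rate in all 4 groups.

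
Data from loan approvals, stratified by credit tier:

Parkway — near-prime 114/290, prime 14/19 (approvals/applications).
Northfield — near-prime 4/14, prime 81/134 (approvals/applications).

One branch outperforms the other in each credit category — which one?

Near-prime: Parkway 114/290 = 39.3%, Northfield 4/14 = 28.6% → Parkway
Prime: Parkway 14/19 = 73.7%, Northfield 81/134 = 60.4% → Parkway
Parkway has the higher rate in both groups.

Parkway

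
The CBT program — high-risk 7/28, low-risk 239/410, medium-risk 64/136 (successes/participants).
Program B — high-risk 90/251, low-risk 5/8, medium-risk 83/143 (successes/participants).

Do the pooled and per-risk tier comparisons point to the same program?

No

High-risk: the CBT program 7/28 = 25.0%, Program B 90/251 = 35.9% → Program B
Low-risk: the CBT program 239/410 = 58.3%, Program B 5/8 = 62.5% → Program B
Medium-risk: the CBT program 64/136 = 47.1%, Program B 83/143 = 58.0% → Program B
Overall: the CBT program 310/574 = 54.0%, Program B 178/402 = 44.3% → the CBT program
Program B wins each risk group but the CBT program wins overall — the comparison reverses. Program B's participants skew toward high-risk, which has a lower base rate.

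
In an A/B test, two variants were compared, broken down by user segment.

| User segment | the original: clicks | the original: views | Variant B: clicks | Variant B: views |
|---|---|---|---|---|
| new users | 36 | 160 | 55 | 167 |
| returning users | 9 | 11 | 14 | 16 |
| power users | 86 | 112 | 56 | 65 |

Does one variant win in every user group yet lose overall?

New users: the original 36/160 = 22.5%, Variant B 55/167 = 32.9% → Variant B
Returning users: the original 9/11 = 81.8%, Variant B 14/16 = 87.5% → Variant B
Power users: the original 86/112 = 76.8%, Variant B 56/65 = 86.2% → Variant B
Overall: the original 131/283 = 46.3%, Variant B 125/248 = 50.4% → Variant B
Variant B wins overall and in every user group — no reversal.

No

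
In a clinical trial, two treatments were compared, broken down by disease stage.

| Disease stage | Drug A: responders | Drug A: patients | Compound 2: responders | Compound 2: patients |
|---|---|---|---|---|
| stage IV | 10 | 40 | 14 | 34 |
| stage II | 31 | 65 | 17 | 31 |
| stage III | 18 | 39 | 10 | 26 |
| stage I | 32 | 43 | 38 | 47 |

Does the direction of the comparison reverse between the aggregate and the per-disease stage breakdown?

No

Stage IV: Drug A 10/40 = 25.0%, Compound 2 14/34 = 41.2% → Compound 2
Stage II: Drug A 31/65 = 47.7%, Compound 2 17/31 = 54.8% → Compound 2
Stage III: Drug A 18/39 = 46.2%, Compound 2 10/26 = 38.5% → Drug A
Stage I: Drug A 32/43 = 74.4%, Compound 2 38/47 = 80.9% → Compound 2
Overall: Drug A 91/187 = 48.7%, Compound 2 79/138 = 57.2% → Compound 2
Neither sweeps: Drug A wins 1 of 4 groups, Compound 2 wins 3. Compound 2 wins overall but not every group — no Simpson reversal.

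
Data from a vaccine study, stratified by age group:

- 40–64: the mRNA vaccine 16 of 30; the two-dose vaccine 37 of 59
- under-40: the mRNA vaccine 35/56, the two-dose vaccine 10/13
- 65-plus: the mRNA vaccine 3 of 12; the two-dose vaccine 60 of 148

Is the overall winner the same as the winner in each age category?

No

40–64: the mRNA vaccine 16/30 = 53.3%, the two-dose vaccine 37/59 = 62.7% → the two-dose vaccine
Under-40: the mRNA vaccine 35/56 = 62.5%, the two-dose vaccine 10/13 = 76.9% → the two-dose vaccine
65-plus: the mRNA vaccine 3/12 = 25.0%, the two-dose vaccine 60/148 = 40.5% → the two-dose vaccine
Overall: the mRNA vaccine 54/98 = 55.1%, the two-dose vaccine 107/220 = 48.6% → the mRNA vaccine
The two-dose vaccine wins each age group but the mRNA vaccine wins overall — the comparison reverses. The two-dose vaccine's recipients skew toward 65-plus, which has a lower base rate.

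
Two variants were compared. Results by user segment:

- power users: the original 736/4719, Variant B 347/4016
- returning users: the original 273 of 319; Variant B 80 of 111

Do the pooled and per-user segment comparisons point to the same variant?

Power users: the original 736/4719 = 15.6%, Variant B 347/4016 = 8.6% → the original
Returning users: the original 273/319 = 85.6%, Variant B 80/111 = 72.1% → the original
Overall: the original 1009/5038 = 20.0%, Variant B 427/4127 = 10.3% → the original
The original wins overall and in every user group — no reversal.

Yes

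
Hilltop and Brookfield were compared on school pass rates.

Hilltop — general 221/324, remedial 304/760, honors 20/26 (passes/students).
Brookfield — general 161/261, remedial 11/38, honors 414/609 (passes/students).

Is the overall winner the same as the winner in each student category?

No

General: Hilltop 221/324 = 68.2%, Brookfield 161/261 = 61.7% → Hilltop
Remedial: Hilltop 304/760 = 40.0%, Brookfield 11/38 = 28.9% → Hilltop
Honors: Hilltop 20/26 = 76.9%, Brookfield 414/609 = 68.0% → Hilltop
Overall: Hilltop 545/1110 = 49.1%, Brookfield 586/908 = 64.5% → Brookfield
Hilltop wins each student group but Brookfield wins overall — the comparison reverses. Hilltop's students skew toward remedial, which has a lower base rate.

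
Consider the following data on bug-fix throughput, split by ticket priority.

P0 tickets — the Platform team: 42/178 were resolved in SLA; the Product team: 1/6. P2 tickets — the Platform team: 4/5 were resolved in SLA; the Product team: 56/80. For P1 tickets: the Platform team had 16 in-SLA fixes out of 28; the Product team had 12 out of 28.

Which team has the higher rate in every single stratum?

P0: the Platform team 42/178 = 23.6%, the Product team 1/6 = 16.7% → the Platform team
P2: the Platform team 4/5 = 80.0%, the Product team 56/80 = 70.0% → the Platform team
P1: the Platform team 16/28 = 57.1%, the Product team 12/28 = 42.9% → the Platform team
The Platform team has the higher rate in all 3 groups.

the Platform team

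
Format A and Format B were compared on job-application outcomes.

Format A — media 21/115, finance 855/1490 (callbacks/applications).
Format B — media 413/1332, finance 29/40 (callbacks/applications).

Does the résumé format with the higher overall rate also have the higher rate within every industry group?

Media: Format A 21/115 = 18.3%, Format B 413/1332 = 31.0% → Format B
Finance: Format A 855/1490 = 57.4%, Format B 29/40 = 72.5% → Format B
Overall: Format A 876/1605 = 54.6%, Format B 442/1372 = 32.2% → Format A
Format B wins each industry group but Format A wins overall — the comparison reverses. Format B's applications skew toward media, which has a lower base rate.

No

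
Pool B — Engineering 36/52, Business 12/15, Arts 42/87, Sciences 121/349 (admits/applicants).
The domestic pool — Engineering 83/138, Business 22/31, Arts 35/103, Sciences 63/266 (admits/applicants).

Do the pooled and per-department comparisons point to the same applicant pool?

Yes

Engineering: Pool B 36/52 = 69.2%, the domestic pool 83/138 = 60.1% → Pool B
Business: Pool B 12/15 = 80.0%, the domestic pool 22/31 = 71.0% → Pool B
Arts: Pool B 42/87 = 48.3%, the domestic pool 35/103 = 34.0% → Pool B
Sciences: Pool B 121/349 = 34.7%, the domestic pool 63/266 = 23.7% → Pool B
Overall: Pool B 211/503 = 41.9%, the domestic pool 203/538 = 37.7% → Pool B
Pool B wins overall and in every department group — no reversal.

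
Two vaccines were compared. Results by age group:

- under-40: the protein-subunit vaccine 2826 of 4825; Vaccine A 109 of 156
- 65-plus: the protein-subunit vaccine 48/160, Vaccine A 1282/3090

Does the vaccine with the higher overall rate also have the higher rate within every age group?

No

Under-40: the protein-subunit vaccine 2826/4825 = 58.6%, Vaccine A 109/156 = 69.9% → Vaccine A
65-plus: the protein-subunit vaccine 48/160 = 30.0%, Vaccine A 1282/3090 = 41.5% → Vaccine A
Overall: the protein-subunit vaccine 2874/4985 = 57.7%, Vaccine A 1391/3246 = 42.9% → the protein-subunit vaccine
Vaccine A wins each age group but the protein-subunit vaccine wins overall — the comparison reverses. Vaccine A's recipients skew toward 65-plus, which has a lower base rate.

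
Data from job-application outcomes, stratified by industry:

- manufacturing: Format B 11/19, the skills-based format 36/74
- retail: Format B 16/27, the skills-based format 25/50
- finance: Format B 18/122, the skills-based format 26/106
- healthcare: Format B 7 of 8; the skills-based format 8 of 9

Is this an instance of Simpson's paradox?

No

Manufacturing: Format B 11/19 = 57.9%, the skills-based format 36/74 = 48.6% → Format B
Retail: Format B 16/27 = 59.3%, the skills-based format 25/50 = 50.0% → Format B
Finance: Format B 18/122 = 14.8%, the skills-based format 26/106 = 24.5% → the skills-based format
Healthcare: Format B 7/8 = 87.5%, the skills-based format 8/9 = 88.9% → the skills-based format
Overall: Format B 52/176 = 29.5%, the skills-based format 95/239 = 39.7% → the skills-based format
Neither sweeps: Format B wins 2 of 4 groups, the skills-based format wins 2. The skills-based format wins overall but not every group — no Simpson reversal.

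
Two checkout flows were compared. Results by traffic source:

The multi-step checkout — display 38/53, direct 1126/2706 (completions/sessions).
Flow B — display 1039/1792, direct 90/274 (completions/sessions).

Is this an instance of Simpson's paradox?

Yes

Display: the multi-step checkout 38/53 = 71.7%, Flow B 1039/1792 = 58.0% → the multi-step checkout
Direct: the multi-step checkout 1126/2706 = 41.6%, Flow B 90/274 = 32.8% → the multi-step checkout
Overall: the multi-step checkout 1164/2759 = 42.2%, Flow B 1129/2066 = 54.6% → Flow B
The multi-step checkout wins each traffic group but Flow B wins overall — the comparison reverses. The multi-step checkout's sessions skew toward direct, which has a lower base rate.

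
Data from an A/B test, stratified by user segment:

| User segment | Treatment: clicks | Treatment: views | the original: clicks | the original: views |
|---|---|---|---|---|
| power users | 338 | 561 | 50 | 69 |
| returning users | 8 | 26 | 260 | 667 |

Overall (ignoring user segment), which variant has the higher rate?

Treatment

Power users: Treatment 338/561 = 60.2%, the original 50/69 = 72.5% → the original
Returning users: Treatment 8/26 = 30.8%, the original 260/667 = 39.0% → the original
Overall: Treatment 346/587 = 58.9%, the original 310/736 = 42.1% → Treatment
(The original wins every user group but Treatment wins overall — the original's views skew toward the low-rate returning users group.)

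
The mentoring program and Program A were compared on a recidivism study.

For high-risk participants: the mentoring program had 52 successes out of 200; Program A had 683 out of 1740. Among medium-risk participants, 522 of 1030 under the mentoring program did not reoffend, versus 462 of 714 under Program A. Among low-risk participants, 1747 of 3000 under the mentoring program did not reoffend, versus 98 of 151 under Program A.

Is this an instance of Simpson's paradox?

Yes

High-risk: the mentoring program 52/200 = 26.0%, Program A 683/1740 = 39.3% → Program A
Medium-risk: the mentoring program 522/1030 = 50.7%, Program A 462/714 = 64.7% → Program A
Low-risk: the mentoring program 1747/3000 = 58.2%, Program A 98/151 = 64.9% → Program A
Overall: the mentoring program 2321/4230 = 54.9%, Program A 1243/2605 = 47.7% → the mentoring program
Program A wins each risk group but the mentoring program wins overall — the comparison reverses. Program A's participants skew toward high-risk, which has a lower base rate.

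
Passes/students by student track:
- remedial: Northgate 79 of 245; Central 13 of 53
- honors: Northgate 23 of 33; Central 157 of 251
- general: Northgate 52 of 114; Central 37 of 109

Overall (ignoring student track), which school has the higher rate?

Central

Remedial: Northgate 79/245 = 32.2%, Central 13/53 = 24.5% → Northgate
Honors: Northgate 23/33 = 69.7%, Central 157/251 = 62.5% → Northgate
General: Northgate 52/114 = 45.6%, Central 37/109 = 33.9% → Northgate
Overall: Northgate 154/392 = 39.3%, Central 207/413 = 50.1% → Central
(Northgate wins every student group but Central wins overall — Northgate's students skew toward the low-rate remedial group.)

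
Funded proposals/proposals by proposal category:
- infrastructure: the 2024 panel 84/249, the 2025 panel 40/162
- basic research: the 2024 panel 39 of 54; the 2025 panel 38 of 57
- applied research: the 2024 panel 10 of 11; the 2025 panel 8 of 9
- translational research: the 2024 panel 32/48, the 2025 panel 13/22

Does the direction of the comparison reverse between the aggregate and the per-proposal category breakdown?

No

Infrastructure: the 2024 panel 84/249 = 33.7%, the 2025 panel 40/162 = 24.7% → the 2024 panel
Basic research: the 2024 panel 39/54 = 72.2%, the 2025 panel 38/57 = 66.7% → the 2024 panel
Applied research: the 2024 panel 10/11 = 90.9%, the 2025 panel 8/9 = 88.9% → the 2024 panel
Translational research: the 2024 panel 32/48 = 66.7%, the 2025 panel 13/22 = 59.1% → the 2024 panel
Overall: the 2024 panel 165/362 = 45.6%, the 2025 panel 99/250 = 39.6% → the 2024 panel
The 2024 panel wins overall and in every proposal group — no reversal.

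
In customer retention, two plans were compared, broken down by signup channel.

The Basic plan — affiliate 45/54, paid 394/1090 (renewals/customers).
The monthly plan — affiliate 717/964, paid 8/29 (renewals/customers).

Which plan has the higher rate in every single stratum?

the Basic plan

Affiliate: the Basic plan 45/54 = 83.3%, the monthly plan 717/964 = 74.4% → the Basic plan
Paid: the Basic plan 394/1090 = 36.1%, the monthly plan 8/29 = 27.6% → the Basic plan
The Basic plan has the higher rate in both groups.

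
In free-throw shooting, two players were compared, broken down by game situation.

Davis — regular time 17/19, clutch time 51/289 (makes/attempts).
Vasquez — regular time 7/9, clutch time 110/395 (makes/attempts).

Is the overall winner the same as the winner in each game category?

No

Regular time: Davis 17/19 = 89.5%, Vasquez 7/9 = 77.8% → Davis
Clutch time: Davis 51/289 = 17.6%, Vasquez 110/395 = 27.8% → Vasquez
Overall: Davis 68/308 = 22.1%, Vasquez 117/404 = 29.0% → Vasquez
Neither sweeps: Davis wins 1 of 2 groups, Vasquez wins 1. Vasquez wins overall but not every group — no Simpson reversal.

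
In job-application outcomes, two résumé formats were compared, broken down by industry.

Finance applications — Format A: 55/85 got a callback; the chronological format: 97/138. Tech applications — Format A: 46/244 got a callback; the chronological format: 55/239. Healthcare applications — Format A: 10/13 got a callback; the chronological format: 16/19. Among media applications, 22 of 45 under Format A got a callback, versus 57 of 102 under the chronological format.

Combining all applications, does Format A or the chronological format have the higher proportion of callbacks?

the chronological format

Finance: Format A 55/85 = 64.7%, the chronological format 97/138 = 70.3% → the chronological format
Tech: Format A 46/244 = 18.9%, the chronological format 55/239 = 23.0% → the chronological format
Healthcare: Format A 10/13 = 76.9%, the chronological format 16/19 = 84.2% → the chronological format
Media: Format A 22/45 = 48.9%, the chronological format 57/102 = 55.9% → the chronological format
Overall: Format A 133/387 = 34.4%, the chronological format 225/498 = 45.2% → the chronological format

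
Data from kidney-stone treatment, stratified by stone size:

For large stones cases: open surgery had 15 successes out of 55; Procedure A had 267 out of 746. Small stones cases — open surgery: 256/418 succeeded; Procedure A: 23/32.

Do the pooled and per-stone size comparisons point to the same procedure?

No

Large stones: open surgery 15/55 = 27.3%, Procedure A 267/746 = 35.8% → Procedure A
Small stones: open surgery 256/418 = 61.2%, Procedure A 23/32 = 71.9% → Procedure A
Overall: open surgery 271/473 = 57.3%, Procedure A 290/778 = 37.3% → open surgery
Procedure A wins each stone group but open surgery wins overall — the comparison reverses. Procedure A's cases skew toward large stones, which has a lower base rate.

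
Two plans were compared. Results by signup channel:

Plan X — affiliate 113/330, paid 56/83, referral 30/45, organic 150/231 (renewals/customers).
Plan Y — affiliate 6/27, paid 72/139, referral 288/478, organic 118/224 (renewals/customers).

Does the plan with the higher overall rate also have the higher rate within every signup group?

No

Affiliate: Plan X 113/330 = 34.2%, Plan Y 6/27 = 22.2% → Plan X
Paid: Plan X 56/83 = 67.5%, Plan Y 72/139 = 51.8% → Plan X
Referral: Plan X 30/45 = 66.7%, Plan Y 288/478 = 60.3% → Plan X
Organic: Plan X 150/231 = 64.9%, Plan Y 118/224 = 52.7% → Plan X
Overall: Plan X 349/689 = 50.7%, Plan Y 484/868 = 55.8% → Plan Y
Plan X wins each signup group but Plan Y wins overall — the comparison reverses. Plan X's customers skew toward affiliate, which has a lower base rate.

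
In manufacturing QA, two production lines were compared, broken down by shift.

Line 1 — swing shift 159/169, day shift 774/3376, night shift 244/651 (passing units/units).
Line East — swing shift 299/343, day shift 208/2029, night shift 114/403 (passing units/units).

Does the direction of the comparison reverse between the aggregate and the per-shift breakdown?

No

Swing shift: Line 1 159/169 = 94.1%, Line East 299/343 = 87.2% → Line 1
Day shift: Line 1 774/3376 = 22.9%, Line East 208/2029 = 10.3% → Line 1
Night shift: Line 1 244/651 = 37.5%, Line East 114/403 = 28.3% → Line 1
Overall: Line 1 1177/4196 = 28.1%, Line East 621/2775 = 22.4% → Line 1
Line 1 wins overall and in every shift group — no reversal.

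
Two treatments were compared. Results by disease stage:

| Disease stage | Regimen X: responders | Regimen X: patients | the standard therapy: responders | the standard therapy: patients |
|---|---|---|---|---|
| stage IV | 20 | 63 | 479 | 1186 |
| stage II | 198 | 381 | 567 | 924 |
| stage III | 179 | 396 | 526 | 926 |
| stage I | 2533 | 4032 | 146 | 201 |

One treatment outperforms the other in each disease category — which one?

Stage IV: Regimen X 20/63 = 31.7%, the standard therapy 479/1186 = 40.4% → the standard therapy
Stage II: Regimen X 198/381 = 52.0%, the standard therapy 567/924 = 61.4% → the standard therapy
Stage III: Regimen X 179/396 = 45.2%, the standard therapy 526/926 = 56.8% → the standard therapy
Stage I: Regimen X 2533/4032 = 62.8%, the standard therapy 146/201 = 72.6% → the standard therapy
The standard therapy has the higher rate in all 4 groups.

the standard therapy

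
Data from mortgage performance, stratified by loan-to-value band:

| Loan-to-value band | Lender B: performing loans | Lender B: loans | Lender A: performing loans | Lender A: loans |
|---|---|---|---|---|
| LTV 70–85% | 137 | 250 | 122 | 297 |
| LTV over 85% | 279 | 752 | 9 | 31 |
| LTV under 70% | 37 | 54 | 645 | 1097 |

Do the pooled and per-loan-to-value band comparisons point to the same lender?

No

LTV 70–85%: Lender B 137/250 = 54.8%, Lender A 122/297 = 41.1% → Lender B
LTV over 85%: Lender B 279/752 = 37.1%, Lender A 9/31 = 29.0% → Lender B
LTV under 70%: Lender B 37/54 = 68.5%, Lender A 645/1097 = 58.8% → Lender B
Overall: Lender B 453/1056 = 42.9%, Lender A 776/1425 = 54.5% → Lender A
Lender B wins each loan-to-value group but Lender A wins overall — the comparison reverses. Lender B's loans skew toward LTV over 85%, which has a lower base rate.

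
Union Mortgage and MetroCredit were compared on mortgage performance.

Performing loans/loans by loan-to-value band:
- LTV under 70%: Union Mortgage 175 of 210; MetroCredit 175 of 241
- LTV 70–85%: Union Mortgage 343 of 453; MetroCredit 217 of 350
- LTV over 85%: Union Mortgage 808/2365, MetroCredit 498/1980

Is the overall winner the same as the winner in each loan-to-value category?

LTV under 70%: Union Mortgage 175/210 = 83.3%, MetroCredit 175/241 = 72.6% → Union Mortgage
LTV 70–85%: Union Mortgage 343/453 = 75.7%, MetroCredit 217/350 = 62.0% → Union Mortgage
LTV over 85%: Union Mortgage 808/2365 = 34.2%, MetroCredit 498/1980 = 25.2% → Union Mortgage
Overall: Union Mortgage 1326/3028 = 43.8%, MetroCredit 890/2571 = 34.6% → Union Mortgage
Union Mortgage wins overall and in every loan-to-value group — no reversal.

Yes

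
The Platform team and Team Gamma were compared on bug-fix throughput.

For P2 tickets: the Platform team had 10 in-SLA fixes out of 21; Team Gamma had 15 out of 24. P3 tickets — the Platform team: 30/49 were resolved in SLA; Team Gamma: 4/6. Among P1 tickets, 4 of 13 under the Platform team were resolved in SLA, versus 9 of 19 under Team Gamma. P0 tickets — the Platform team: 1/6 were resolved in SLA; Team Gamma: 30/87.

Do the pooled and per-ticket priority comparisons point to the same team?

P2: the Platform team 10/21 = 47.6%, Team Gamma 15/24 = 62.5% → Team Gamma
P3: the Platform team 30/49 = 61.2%, Team Gamma 4/6 = 66.7% → Team Gamma
P1: the Platform team 4/13 = 30.8%, Team Gamma 9/19 = 47.4% → Team Gamma
P0: the Platform team 1/6 = 16.7%, Team Gamma 30/87 = 34.5% → Team Gamma
Overall: the Platform team 45/89 = 50.6%, Team Gamma 58/136 = 42.6% → the Platform team
Team Gamma wins each ticket group but the Platform team wins overall — the comparison reverses. Team Gamma's tickets skew toward P0, which has a lower base rate.

No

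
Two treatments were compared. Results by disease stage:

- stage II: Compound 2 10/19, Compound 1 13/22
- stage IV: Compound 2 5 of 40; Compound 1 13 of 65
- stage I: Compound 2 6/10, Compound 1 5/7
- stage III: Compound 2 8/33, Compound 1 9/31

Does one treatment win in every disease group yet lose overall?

Stage II: Compound 2 10/19 = 52.6%, Compound 1 13/22 = 59.1% → Compound 1
Stage IV: Compound 2 5/40 = 12.5%, Compound 1 13/65 = 20.0% → Compound 1
Stage I: Compound 2 6/10 = 60.0%, Compound 1 5/7 = 71.4% → Compound 1
Stage III: Compound 2 8/33 = 24.2%, Compound 1 9/31 = 29.0% → Compound 1
Overall: Compound 2 29/102 = 28.4%, Compound 1 40/125 = 32.0% → Compound 1
Compound 1 wins overall and in every disease group — no reversal.

No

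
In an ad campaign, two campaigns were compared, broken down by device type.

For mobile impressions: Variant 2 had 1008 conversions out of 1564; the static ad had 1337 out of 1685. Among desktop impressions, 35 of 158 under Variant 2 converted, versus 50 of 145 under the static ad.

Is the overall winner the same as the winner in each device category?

Yes

Mobile: Variant 2 1008/1564 = 64.5%, the static ad 1337/1685 = 79.3% → the static ad
Desktop: Variant 2 35/158 = 22.2%, the static ad 50/145 = 34.5% → the static ad
Overall: Variant 2 1043/1722 = 60.6%, the static ad 1387/1830 = 75.8% → the static ad
The static ad wins overall and in every device group — no reversal.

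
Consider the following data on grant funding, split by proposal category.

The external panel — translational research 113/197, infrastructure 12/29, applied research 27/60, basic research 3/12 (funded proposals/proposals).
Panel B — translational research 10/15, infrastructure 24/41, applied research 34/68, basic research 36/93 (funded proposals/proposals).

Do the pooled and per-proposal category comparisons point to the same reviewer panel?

Translational research: the external panel 113/197 = 57.4%, Panel B 10/15 = 66.7% → Panel B
Infrastructure: the external panel 12/29 = 41.4%, Panel B 24/41 = 58.5% → Panel B
Applied research: the external panel 27/60 = 45.0%, Panel B 34/68 = 50.0% → Panel B
Basic research: the external panel 3/12 = 25.0%, Panel B 36/93 = 38.7% → Panel B
Overall: the external panel 155/298 = 52.0%, Panel B 104/217 = 47.9% → the external panel
Panel B wins each proposal group but the external panel wins overall — the comparison reverses. Panel B's proposals skew toward basic research, which has a lower base rate.

No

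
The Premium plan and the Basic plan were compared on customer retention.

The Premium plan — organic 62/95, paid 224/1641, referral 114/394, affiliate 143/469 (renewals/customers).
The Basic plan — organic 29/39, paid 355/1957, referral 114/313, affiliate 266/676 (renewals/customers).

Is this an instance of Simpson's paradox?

No

Organic: the Premium plan 62/95 = 65.3%, the Basic plan 29/39 = 74.4% → the Basic plan
Paid: the Premium plan 224/1641 = 13.7%, the Basic plan 355/1957 = 18.1% → the Basic plan
Referral: the Premium plan 114/394 = 28.9%, the Basic plan 114/313 = 36.4% → the Basic plan
Affiliate: the Premium plan 143/469 = 30.5%, the Basic plan 266/676 = 39.3% → the Basic plan
Overall: the Premium plan 543/2599 = 20.9%, the Basic plan 764/2985 = 25.6% → the Basic plan
The Basic plan wins overall and in every signup group — no reversal.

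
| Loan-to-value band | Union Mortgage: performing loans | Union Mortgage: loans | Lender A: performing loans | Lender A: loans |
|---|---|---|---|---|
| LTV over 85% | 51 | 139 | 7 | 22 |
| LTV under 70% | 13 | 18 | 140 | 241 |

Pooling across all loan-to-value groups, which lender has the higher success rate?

Lender A

LTV over 85%: Union Mortgage 51/139 = 36.7%, Lender A 7/22 = 31.8% → Union Mortgage
LTV under 70%: Union Mortgage 13/18 = 72.2%, Lender A 140/241 = 58.1% → Union Mortgage
Overall: Union Mortgage 64/157 = 40.8%, Lender A 147/263 = 55.9% → Lender A
(Union Mortgage wins every loan-to-value group but Lender A wins overall — Union Mortgage's loans skew toward the low-rate LTV over 85% group.)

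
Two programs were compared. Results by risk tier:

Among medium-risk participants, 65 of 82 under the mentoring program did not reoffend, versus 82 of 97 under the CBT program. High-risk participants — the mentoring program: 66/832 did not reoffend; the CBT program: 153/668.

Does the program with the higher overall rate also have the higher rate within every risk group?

Medium-risk: the mentoring program 65/82 = 79.3%, the CBT program 82/97 = 84.5% → the CBT program
High-risk: the mentoring program 66/832 = 7.9%, the CBT program 153/668 = 22.9% → the CBT program
Overall: the mentoring program 131/914 = 14.3%, the CBT program 235/765 = 30.7% → the CBT program
The CBT program wins overall and in every risk group — no reversal.

Yes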